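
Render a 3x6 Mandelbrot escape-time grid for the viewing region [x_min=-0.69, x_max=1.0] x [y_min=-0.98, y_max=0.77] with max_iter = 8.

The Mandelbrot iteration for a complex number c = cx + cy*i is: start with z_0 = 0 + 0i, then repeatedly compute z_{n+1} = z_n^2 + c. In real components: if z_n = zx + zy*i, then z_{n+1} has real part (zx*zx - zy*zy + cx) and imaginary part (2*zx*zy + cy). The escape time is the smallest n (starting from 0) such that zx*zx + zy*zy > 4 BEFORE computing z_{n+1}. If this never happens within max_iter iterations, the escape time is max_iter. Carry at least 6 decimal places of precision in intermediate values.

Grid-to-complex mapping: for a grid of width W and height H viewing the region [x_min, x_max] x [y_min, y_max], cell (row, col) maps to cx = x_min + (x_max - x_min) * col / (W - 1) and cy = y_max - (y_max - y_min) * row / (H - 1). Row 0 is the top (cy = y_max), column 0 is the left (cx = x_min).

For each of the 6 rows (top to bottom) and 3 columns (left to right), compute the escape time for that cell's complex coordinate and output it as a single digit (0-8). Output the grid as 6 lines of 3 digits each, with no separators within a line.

Answer: 462
882
882
882
682
442

Derivation:
(row=0, col=0): c = -0.6900 + 0.7700i → escape time 4
(row=0, col=1): c = 0.1550 + 0.7700i → escape time 6
(row=0, col=2): c = 1.0000 + 0.7700i → escape time 2
(row=1, col=0): c = -0.6900 + 0.4200i → escape time 8
(row=1, col=1): c = 0.1550 + 0.4200i → escape time 8
(row=1, col=2): c = 1.0000 + 0.4200i → escape time 2
(row=2, col=0): c = -0.6900 + 0.0700i → escape time 8
(row=2, col=1): c = 0.1550 + 0.0700i → escape time 8
(row=2, col=2): c = 1.0000 + 0.0700i → escape time 2
(row=3, col=0): c = -0.6900 + -0.2800i → escape time 8
(row=3, col=1): c = 0.1550 + -0.2800i → escape time 8
(row=3, col=2): c = 1.0000 + -0.2800i → escape time 2
(row=4, col=0): c = -0.6900 + -0.6300i → escape time 6
(row=4, col=1): c = 0.1550 + -0.6300i → escape time 8
(row=4, col=2): c = 1.0000 + -0.6300i → escape time 2
(row=5, col=0): c = -0.6900 + -0.9800i → escape time 4
(row=5, col=1): c = 0.1550 + -0.9800i → escape time 4
(row=5, col=2): c = 1.0000 + -0.9800i → escape time 2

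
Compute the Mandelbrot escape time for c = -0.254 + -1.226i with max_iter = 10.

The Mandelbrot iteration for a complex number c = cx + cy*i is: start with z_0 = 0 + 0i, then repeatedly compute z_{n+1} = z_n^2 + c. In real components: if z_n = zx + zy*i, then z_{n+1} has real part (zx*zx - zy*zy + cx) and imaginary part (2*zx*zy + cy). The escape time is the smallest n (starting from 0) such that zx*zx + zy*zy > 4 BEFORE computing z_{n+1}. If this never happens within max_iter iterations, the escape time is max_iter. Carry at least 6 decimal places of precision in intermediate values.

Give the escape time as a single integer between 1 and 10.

Answer: 3

Derivation:
z_0 = 0 + 0i, c = -0.2540 + -1.2260i
Iter 1: z = -0.2540 + -1.2260i, |z|^2 = 1.5676
Iter 2: z = -1.6926 + -0.6032i, |z|^2 = 3.2286
Iter 3: z = 2.2469 + 0.8159i, |z|^2 = 5.7143
Escaped at iteration 3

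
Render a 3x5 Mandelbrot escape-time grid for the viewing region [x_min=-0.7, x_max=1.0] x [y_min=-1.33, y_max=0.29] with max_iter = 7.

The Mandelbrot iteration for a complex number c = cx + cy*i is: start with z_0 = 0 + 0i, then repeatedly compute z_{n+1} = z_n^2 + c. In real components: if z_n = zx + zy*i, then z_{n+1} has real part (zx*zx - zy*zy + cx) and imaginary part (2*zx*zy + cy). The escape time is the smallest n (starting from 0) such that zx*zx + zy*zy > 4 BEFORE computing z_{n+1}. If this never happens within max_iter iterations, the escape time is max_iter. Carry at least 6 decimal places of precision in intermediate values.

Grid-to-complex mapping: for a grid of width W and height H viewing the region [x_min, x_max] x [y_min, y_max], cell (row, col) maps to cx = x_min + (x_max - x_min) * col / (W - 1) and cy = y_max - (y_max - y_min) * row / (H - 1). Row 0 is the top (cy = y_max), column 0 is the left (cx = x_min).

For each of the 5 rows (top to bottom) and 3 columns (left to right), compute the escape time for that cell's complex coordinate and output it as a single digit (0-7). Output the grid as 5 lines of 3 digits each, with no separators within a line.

Answer: 772
772
772
442
222

Derivation:
(row=0, col=0): c = -0.7000 + 0.2900i → escape time 7
(row=0, col=1): c = 0.1500 + 0.2900i → escape time 7
(row=0, col=2): c = 1.0000 + 0.2900i → escape time 2
(row=1, col=0): c = -0.7000 + -0.1150i → escape time 7
(row=1, col=1): c = 0.1500 + -0.1150i → escape time 7
(row=1, col=2): c = 1.0000 + -0.1150i → escape time 2
(row=2, col=0): c = -0.7000 + -0.5200i → escape time 7
(row=2, col=1): c = 0.1500 + -0.5200i → escape time 7
(row=2, col=2): c = 1.0000 + -0.5200i → escape time 2
(row=3, col=0): c = -0.7000 + -0.9250i → escape time 4
(row=3, col=1): c = 0.1500 + -0.9250i → escape time 4
(row=3, col=2): c = 1.0000 + -0.9250i → escape time 2
(row=4, col=0): c = -0.7000 + -1.3300i → escape time 2
(row=4, col=1): c = 0.1500 + -1.3300i → escape time 2
(row=4, col=2): c = 1.0000 + -1.3300i → escape time 2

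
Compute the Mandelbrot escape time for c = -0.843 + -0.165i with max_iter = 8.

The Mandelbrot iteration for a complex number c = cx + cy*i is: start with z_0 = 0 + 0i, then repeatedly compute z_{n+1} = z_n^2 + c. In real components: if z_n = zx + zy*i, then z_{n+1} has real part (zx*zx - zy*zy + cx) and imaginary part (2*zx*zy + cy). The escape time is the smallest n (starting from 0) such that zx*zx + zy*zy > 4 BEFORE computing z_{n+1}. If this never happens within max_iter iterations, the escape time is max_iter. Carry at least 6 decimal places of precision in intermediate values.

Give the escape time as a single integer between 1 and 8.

z_0 = 0 + 0i, c = -0.8430 + -0.1650i
Iter 1: z = -0.8430 + -0.1650i, |z|^2 = 0.7379
Iter 2: z = -0.1596 + 0.1132i, |z|^2 = 0.0383
Iter 3: z = -0.8303 + -0.2011i, |z|^2 = 0.7299
Iter 4: z = -0.1940 + 0.1690i, |z|^2 = 0.0662
Iter 5: z = -0.8339 + -0.2306i, |z|^2 = 0.7486
Iter 6: z = -0.2007 + 0.2196i, |z|^2 = 0.0885
Iter 7: z = -0.8509 + -0.2531i, |z|^2 = 0.7881

Answer: 8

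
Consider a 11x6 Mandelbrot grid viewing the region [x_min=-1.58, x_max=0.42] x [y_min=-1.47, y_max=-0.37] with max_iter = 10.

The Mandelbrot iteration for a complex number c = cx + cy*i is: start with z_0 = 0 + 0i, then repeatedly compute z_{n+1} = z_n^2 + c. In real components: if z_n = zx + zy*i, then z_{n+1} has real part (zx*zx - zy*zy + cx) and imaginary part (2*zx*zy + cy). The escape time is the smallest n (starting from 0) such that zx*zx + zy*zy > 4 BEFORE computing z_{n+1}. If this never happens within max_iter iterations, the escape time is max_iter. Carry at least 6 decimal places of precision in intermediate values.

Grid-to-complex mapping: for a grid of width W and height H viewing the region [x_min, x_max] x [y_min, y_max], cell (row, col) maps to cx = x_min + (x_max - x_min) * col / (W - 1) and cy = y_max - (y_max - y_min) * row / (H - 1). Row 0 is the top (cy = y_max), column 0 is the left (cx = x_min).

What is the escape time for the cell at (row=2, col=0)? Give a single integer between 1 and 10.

z_0 = 0 + 0i, c = -1.5800 + -0.8100i
Iter 1: z = -1.5800 + -0.8100i, |z|^2 = 3.1525
Iter 2: z = 0.2603 + 1.7496i, |z|^2 = 3.1289
Iter 3: z = -4.5733 + 0.1008i, |z|^2 = 20.9256
Escaped at iteration 3

Answer: 3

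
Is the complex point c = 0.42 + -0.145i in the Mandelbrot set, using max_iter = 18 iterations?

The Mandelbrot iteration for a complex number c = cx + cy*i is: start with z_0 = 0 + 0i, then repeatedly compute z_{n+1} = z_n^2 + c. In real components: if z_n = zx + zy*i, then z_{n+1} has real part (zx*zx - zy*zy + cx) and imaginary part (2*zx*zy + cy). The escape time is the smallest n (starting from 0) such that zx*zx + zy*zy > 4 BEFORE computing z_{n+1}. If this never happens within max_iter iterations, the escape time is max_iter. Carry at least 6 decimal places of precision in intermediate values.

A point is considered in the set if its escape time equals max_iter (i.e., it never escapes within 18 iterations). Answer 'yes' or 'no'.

z_0 = 0 + 0i, c = 0.4200 + -0.1450i
Iter 1: z = 0.4200 + -0.1450i, |z|^2 = 0.1974
Iter 2: z = 0.5754 + -0.2668i, |z|^2 = 0.4022
Iter 3: z = 0.6799 + -0.4520i, |z|^2 = 0.6666
Iter 4: z = 0.6779 + -0.7596i, |z|^2 = 1.0366
Iter 5: z = 0.3025 + -1.1749i, |z|^2 = 1.4720
Iter 6: z = -0.8689 + -0.8559i, |z|^2 = 1.4875
Iter 7: z = 0.4425 + 1.3424i, |z|^2 = 1.9978
Iter 8: z = -1.1861 + 1.0431i, |z|^2 = 2.4948
Iter 9: z = 0.7388 + -2.6194i, |z|^2 = 7.4069
Escaped at iteration 9

Answer: no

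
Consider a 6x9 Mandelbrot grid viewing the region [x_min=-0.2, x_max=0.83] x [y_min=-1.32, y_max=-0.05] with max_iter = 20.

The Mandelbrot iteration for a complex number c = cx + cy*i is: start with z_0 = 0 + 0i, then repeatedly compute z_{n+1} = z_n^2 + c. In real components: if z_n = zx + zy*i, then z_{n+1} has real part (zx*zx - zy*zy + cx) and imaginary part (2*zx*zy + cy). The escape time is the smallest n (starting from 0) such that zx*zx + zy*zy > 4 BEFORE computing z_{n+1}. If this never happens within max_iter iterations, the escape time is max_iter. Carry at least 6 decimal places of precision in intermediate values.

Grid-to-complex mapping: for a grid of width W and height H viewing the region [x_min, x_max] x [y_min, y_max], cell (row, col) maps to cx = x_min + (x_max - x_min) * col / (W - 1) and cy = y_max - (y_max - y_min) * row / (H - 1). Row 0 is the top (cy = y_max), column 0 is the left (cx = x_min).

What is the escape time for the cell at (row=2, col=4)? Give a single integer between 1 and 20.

z_0 = 0 + 0i, c = 0.6240 + -0.3675i
Iter 1: z = 0.6240 + -0.3675i, |z|^2 = 0.5244
Iter 2: z = 0.8783 + -0.8261i, |z|^2 = 1.4540
Iter 3: z = 0.7129 + -1.8187i, |z|^2 = 3.8161
Iter 4: z = -2.1755 + -2.9608i, |z|^2 = 13.4990
Escaped at iteration 4

Answer: 4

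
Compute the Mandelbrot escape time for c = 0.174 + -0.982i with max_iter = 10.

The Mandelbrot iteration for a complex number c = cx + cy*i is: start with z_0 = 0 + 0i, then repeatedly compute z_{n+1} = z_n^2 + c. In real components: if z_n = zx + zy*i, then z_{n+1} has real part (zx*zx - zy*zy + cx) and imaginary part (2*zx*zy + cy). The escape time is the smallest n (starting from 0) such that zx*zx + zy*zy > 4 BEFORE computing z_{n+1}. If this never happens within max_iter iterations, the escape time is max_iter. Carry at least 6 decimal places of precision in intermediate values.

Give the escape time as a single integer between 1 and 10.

z_0 = 0 + 0i, c = 0.1740 + -0.9820i
Iter 1: z = 0.1740 + -0.9820i, |z|^2 = 0.9946
Iter 2: z = -0.7600 + -1.3237i, |z|^2 = 2.3299
Iter 3: z = -1.0006 + 1.0302i, |z|^2 = 2.0625
Iter 4: z = 0.1139 + -3.0437i, |z|^2 = 9.2768
Escaped at iteration 4

Answer: 4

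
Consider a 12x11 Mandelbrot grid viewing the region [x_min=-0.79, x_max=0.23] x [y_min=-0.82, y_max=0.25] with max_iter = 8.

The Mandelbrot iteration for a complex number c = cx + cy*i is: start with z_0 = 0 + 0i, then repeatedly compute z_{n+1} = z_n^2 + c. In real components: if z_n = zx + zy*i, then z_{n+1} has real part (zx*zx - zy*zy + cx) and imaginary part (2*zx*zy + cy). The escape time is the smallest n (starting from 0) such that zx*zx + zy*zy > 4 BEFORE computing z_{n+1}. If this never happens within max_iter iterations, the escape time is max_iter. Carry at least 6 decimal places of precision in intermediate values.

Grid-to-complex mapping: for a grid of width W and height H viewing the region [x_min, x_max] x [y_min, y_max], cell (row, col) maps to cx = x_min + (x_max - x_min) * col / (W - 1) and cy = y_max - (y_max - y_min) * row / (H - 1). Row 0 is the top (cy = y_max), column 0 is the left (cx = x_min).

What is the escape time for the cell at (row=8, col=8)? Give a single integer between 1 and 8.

z_0 = 0 + 0i, c = -0.0482 + -0.6060i
Iter 1: z = -0.0482 + -0.6060i, |z|^2 = 0.3696
Iter 2: z = -0.4131 + -0.5476i, |z|^2 = 0.4705
Iter 3: z = -0.1774 + -0.1536i, |z|^2 = 0.0551
Iter 4: z = -0.0403 + -0.5515i, |z|^2 = 0.3058
Iter 5: z = -0.3507 + -0.5616i, |z|^2 = 0.4383
Iter 6: z = -0.2405 + -0.2121i, |z|^2 = 0.1028
Iter 7: z = -0.0353 + -0.5040i, |z|^2 = 0.2552

Answer: 8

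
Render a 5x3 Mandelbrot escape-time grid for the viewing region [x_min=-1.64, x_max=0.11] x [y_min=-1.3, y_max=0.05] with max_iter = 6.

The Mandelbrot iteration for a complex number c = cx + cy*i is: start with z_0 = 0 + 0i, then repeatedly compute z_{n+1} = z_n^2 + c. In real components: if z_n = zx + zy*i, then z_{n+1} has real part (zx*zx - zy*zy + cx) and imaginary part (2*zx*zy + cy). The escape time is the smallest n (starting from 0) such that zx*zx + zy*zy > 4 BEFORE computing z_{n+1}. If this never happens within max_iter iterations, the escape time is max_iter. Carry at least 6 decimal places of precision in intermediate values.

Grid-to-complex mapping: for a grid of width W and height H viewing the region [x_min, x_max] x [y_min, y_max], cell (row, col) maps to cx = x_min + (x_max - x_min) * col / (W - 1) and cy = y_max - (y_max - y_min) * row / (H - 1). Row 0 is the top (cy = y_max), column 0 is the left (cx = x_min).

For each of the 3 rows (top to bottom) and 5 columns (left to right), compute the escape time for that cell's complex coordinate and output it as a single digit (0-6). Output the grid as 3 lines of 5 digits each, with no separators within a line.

Answer: 66666
33566
12332

Derivation:
(row=0, col=0): c = -1.6400 + 0.0500i → escape time 6
(row=0, col=1): c = -1.2025 + 0.0500i → escape time 6
(row=0, col=2): c = -0.7650 + 0.0500i → escape time 6
(row=0, col=3): c = -0.3275 + 0.0500i → escape time 6
(row=0, col=4): c = 0.1100 + 0.0500i → escape time 6
(row=1, col=0): c = -1.6400 + -0.6250i → escape time 3
(row=1, col=1): c = -1.2025 + -0.6250i → escape time 3
(row=1, col=2): c = -0.7650 + -0.6250i → escape time 5
(row=1, col=3): c = -0.3275 + -0.6250i → escape time 6
(row=1, col=4): c = 0.1100 + -0.6250i → escape time 6
(row=2, col=0): c = -1.6400 + -1.3000i → escape time 1
(row=2, col=1): c = -1.2025 + -1.3000i → escape time 2
(row=2, col=2): c = -0.7650 + -1.3000i → escape time 3
(row=2, col=3): c = -0.3275 + -1.3000i → escape time 3
(row=2, col=4): c = 0.1100 + -1.3000i → escape time 2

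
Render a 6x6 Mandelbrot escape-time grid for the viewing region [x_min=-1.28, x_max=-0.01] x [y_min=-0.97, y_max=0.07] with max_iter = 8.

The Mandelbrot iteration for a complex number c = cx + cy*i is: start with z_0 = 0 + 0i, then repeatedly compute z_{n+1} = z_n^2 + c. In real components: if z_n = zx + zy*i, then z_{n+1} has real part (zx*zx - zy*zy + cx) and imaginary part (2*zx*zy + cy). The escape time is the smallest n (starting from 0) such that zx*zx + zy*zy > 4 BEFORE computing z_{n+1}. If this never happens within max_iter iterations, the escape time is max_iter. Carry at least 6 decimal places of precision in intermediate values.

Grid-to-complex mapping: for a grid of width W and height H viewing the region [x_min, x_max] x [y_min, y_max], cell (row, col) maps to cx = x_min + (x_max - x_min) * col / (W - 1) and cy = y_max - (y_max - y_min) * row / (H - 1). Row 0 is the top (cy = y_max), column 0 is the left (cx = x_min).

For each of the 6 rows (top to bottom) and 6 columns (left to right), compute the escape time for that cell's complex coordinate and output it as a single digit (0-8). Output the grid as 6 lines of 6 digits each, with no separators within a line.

Answer: 888888
888888
888888
356888
334688
333467

Derivation:
(row=0, col=0): c = -1.2800 + 0.0700i → escape time 8
(row=0, col=1): c = -1.0260 + 0.0700i → escape time 8
(row=0, col=2): c = -0.7720 + 0.0700i → escape time 8
(row=0, col=3): c = -0.5180 + 0.0700i → escape time 8
(row=0, col=4): c = -0.2640 + 0.0700i → escape time 8
(row=0, col=5): c = -0.0100 + 0.0700i → escape time 8
(row=1, col=0): c = -1.2800 + -0.1380i → escape time 8
(row=1, col=1): c = -1.0260 + -0.1380i → escape time 8
(row=1, col=2): c = -0.7720 + -0.1380i → escape time 8
(row=1, col=3): c = -0.5180 + -0.1380i → escape time 8
(row=1, col=4): c = -0.2640 + -0.1380i → escape time 8
(row=1, col=5): c = -0.0100 + -0.1380i → escape time 8
(row=2, col=0): c = -1.2800 + -0.3460i → escape time 8
(row=2, col=1): c = -1.0260 + -0.3460i → escape time 8
(row=2, col=2): c = -0.7720 + -0.3460i → escape time 8
(row=2, col=3): c = -0.5180 + -0.3460i → escape time 8
(row=2, col=4): c = -0.2640 + -0.3460i → escape time 8
(row=2, col=5): c = -0.0100 + -0.3460i → escape time 8
(row=3, col=0): c = -1.2800 + -0.5540i → escape time 3
(row=3, col=1): c = -1.0260 + -0.5540i → escape time 5
(row=3, col=2): c = -0.7720 + -0.5540i → escape time 6
(row=3, col=3): c = -0.5180 + -0.5540i → escape time 8
(row=3, col=4): c = -0.2640 + -0.5540i → escape time 8
(row=3, col=5): c = -0.0100 + -0.5540i → escape time 8
(row=4, col=0): c = -1.2800 + -0.7620i → escape time 3
(row=4, col=1): c = -1.0260 + -0.7620i → escape time 3
(row=4, col=2): c = -0.7720 + -0.7620i → escape time 4
(row=4, col=3): c = -0.5180 + -0.7620i → escape time 6
(row=4, col=4): c = -0.2640 + -0.7620i → escape time 8
(row=4, col=5): c = -0.0100 + -0.7620i → escape time 8
(row=5, col=0): c = -1.2800 + -0.9700i → escape time 3
(row=5, col=1): c = -1.0260 + -0.9700i → escape time 3
(row=5, col=2): c = -0.7720 + -0.9700i → escape time 3
(row=5, col=3): c = -0.5180 + -0.9700i → escape time 4
(row=5, col=4): c = -0.2640 + -0.9700i → escape time 6
(row=5, col=5): c = -0.0100 + -0.9700i → escape time 7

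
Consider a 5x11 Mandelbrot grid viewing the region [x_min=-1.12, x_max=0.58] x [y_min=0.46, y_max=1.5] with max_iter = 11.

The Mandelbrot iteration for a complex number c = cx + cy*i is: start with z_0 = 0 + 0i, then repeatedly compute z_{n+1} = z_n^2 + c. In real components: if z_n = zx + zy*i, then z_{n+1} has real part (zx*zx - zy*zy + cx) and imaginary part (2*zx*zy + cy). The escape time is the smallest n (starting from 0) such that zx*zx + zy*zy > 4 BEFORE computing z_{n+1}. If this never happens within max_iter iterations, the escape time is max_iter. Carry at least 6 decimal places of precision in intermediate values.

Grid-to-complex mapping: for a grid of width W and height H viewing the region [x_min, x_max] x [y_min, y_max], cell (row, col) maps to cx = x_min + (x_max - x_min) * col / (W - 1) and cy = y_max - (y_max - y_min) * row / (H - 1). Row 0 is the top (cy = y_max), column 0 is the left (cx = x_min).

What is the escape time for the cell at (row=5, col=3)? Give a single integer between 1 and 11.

z_0 = 0 + 0i, c = 0.1550 + 0.9800i
Iter 1: z = 0.1550 + 0.9800i, |z|^2 = 0.9844
Iter 2: z = -0.7814 + 1.2838i, |z|^2 = 2.2587
Iter 3: z = -0.8826 + -1.0263i, |z|^2 = 1.8322
Iter 4: z = -0.1192 + 2.7915i, |z|^2 = 7.8069
Escaped at iteration 4

Answer: 4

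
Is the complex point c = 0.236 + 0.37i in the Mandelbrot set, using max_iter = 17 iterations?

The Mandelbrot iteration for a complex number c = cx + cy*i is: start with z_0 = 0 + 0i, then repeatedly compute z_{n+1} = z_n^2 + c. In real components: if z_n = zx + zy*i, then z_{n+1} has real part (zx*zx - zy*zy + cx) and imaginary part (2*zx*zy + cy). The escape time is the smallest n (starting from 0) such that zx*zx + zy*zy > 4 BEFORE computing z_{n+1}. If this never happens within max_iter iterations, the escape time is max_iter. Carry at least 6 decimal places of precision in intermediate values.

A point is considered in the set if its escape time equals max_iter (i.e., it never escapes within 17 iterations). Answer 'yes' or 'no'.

z_0 = 0 + 0i, c = 0.2360 + 0.3700i
Iter 1: z = 0.2360 + 0.3700i, |z|^2 = 0.1926
Iter 2: z = 0.1548 + 0.5446i, |z|^2 = 0.3206
Iter 3: z = -0.0367 + 0.5386i, |z|^2 = 0.2915
Iter 4: z = -0.0528 + 0.3305i, |z|^2 = 0.1120
Iter 5: z = 0.1296 + 0.3351i, |z|^2 = 0.1291
Iter 6: z = 0.1405 + 0.4568i, |z|^2 = 0.2284
Iter 7: z = 0.0470 + 0.4983i, |z|^2 = 0.2506
Iter 8: z = -0.0101 + 0.4169i, |z|^2 = 0.1739
Iter 9: z = 0.0623 + 0.3615i, |z|^2 = 0.1346
Iter 10: z = 0.1092 + 0.4151i, |z|^2 = 0.1842
Iter 11: z = 0.0756 + 0.4606i, |z|^2 = 0.2179
Iter 12: z = 0.0295 + 0.4397i, |z|^2 = 0.1942
Iter 13: z = 0.0435 + 0.3960i, |z|^2 = 0.1587
Iter 14: z = 0.0811 + 0.4045i, |z|^2 = 0.1702
Iter 15: z = 0.0790 + 0.4356i, |z|^2 = 0.1960
Iter 16: z = 0.0525 + 0.4388i, |z|^2 = 0.1953
Did not escape in 17 iterations → in set

Answer: yes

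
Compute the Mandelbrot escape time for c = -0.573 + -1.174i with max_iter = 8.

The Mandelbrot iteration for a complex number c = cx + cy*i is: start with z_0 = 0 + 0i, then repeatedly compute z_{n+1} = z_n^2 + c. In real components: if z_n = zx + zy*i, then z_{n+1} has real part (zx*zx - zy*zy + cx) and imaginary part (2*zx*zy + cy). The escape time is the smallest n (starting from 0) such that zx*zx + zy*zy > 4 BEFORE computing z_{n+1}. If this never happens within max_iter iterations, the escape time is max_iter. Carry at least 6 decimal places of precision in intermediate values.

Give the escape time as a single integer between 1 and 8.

Answer: 3

Derivation:
z_0 = 0 + 0i, c = -0.5730 + -1.1740i
Iter 1: z = -0.5730 + -1.1740i, |z|^2 = 1.7066
Iter 2: z = -1.6229 + 0.1714i, |z|^2 = 2.6633
Iter 3: z = 2.0316 + -1.7304i, |z|^2 = 7.1215
Escaped at iteration 3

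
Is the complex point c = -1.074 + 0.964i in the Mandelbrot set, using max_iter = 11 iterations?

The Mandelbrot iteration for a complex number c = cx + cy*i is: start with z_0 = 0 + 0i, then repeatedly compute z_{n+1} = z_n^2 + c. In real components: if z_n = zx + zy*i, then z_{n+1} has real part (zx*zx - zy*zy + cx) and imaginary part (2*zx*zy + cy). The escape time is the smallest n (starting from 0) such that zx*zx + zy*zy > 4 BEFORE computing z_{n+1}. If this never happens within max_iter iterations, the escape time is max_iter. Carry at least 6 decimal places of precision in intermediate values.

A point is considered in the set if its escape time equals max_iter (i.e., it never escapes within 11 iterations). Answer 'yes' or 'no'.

z_0 = 0 + 0i, c = -1.0740 + 0.9640i
Iter 1: z = -1.0740 + 0.9640i, |z|^2 = 2.0828
Iter 2: z = -0.8498 + -1.1067i, |z|^2 = 1.9469
Iter 3: z = -1.5765 + 2.8449i, |z|^2 = 10.5791
Escaped at iteration 3

Answer: no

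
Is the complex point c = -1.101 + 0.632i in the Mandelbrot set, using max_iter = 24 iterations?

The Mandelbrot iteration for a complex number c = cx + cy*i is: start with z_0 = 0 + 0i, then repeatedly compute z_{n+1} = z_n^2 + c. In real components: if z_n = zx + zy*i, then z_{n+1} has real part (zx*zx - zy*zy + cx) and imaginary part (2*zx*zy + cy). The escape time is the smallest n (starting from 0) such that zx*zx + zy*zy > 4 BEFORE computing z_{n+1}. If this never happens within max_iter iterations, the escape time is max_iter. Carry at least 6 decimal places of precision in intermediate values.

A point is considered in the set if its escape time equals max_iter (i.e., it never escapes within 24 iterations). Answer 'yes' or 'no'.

z_0 = 0 + 0i, c = -1.1010 + 0.6320i
Iter 1: z = -1.1010 + 0.6320i, |z|^2 = 1.6116
Iter 2: z = -0.2882 + -0.7597i, |z|^2 = 0.6602
Iter 3: z = -1.5950 + 1.0699i, |z|^2 = 3.6888
Iter 4: z = 0.2984 + -2.7810i, |z|^2 = 7.8232
Escaped at iteration 4

Answer: no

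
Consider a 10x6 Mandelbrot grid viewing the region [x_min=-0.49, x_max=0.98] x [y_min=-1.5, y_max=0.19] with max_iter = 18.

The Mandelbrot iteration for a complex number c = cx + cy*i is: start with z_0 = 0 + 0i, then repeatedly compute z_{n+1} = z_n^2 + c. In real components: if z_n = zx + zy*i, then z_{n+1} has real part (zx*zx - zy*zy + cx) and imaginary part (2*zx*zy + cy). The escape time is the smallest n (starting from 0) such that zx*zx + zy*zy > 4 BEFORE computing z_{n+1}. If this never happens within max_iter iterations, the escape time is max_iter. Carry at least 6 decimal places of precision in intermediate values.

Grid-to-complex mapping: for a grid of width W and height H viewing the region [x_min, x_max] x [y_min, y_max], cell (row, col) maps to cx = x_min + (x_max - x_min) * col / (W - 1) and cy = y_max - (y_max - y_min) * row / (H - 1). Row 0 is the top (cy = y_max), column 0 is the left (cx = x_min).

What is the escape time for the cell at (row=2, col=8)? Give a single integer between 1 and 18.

Answer: 3

Derivation:
z_0 = 0 + 0i, c = 0.8167 + -0.4860i
Iter 1: z = 0.8167 + -0.4860i, |z|^2 = 0.9031
Iter 2: z = 1.2474 + -1.2798i, |z|^2 = 3.1939
Iter 3: z = 0.7348 + -3.6789i, |z|^2 = 14.0742
Escaped at iteration 3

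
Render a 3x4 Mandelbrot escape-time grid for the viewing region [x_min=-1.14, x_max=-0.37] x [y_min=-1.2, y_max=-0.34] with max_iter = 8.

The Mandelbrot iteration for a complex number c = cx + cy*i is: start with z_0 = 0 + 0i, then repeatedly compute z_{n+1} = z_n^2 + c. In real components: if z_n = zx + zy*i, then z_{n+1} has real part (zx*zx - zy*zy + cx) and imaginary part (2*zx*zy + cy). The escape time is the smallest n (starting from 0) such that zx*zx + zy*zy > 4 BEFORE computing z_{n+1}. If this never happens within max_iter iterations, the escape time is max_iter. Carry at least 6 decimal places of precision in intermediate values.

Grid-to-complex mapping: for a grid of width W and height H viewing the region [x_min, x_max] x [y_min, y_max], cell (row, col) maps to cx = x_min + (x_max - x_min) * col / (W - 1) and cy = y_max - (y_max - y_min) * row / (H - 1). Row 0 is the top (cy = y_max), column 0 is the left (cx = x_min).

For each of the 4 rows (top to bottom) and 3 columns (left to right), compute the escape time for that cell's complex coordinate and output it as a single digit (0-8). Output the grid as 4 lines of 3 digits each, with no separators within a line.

(row=0, col=0): c = -1.1400 + -0.3400i → escape time 8
(row=0, col=1): c = -0.7550 + -0.3400i → escape time 8
(row=0, col=2): c = -0.3700 + -0.3400i → escape time 8
(row=1, col=0): c = -1.1400 + -0.6267i → escape time 4
(row=1, col=1): c = -0.7550 + -0.6267i → escape time 5
(row=1, col=2): c = -0.3700 + -0.6267i → escape time 8
(row=2, col=0): c = -1.1400 + -0.9133i → escape time 3
(row=2, col=1): c = -0.7550 + -0.9133i → escape time 4
(row=2, col=2): c = -0.3700 + -0.9133i → escape time 5
(row=3, col=0): c = -1.1400 + -1.2000i → escape time 3
(row=3, col=1): c = -0.7550 + -1.2000i → escape time 3
(row=3, col=2): c = -0.3700 + -1.2000i → escape time 3

Answer: 888
458
345
333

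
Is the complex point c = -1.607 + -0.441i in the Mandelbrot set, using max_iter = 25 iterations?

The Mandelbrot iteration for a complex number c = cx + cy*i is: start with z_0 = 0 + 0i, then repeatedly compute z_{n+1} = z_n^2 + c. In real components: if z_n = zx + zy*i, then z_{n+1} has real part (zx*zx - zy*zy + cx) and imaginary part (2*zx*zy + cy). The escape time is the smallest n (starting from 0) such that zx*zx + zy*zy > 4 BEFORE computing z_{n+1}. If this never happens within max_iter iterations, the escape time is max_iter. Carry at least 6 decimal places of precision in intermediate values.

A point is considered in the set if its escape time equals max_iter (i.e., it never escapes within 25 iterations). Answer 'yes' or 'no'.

Answer: no

Derivation:
z_0 = 0 + 0i, c = -1.6070 + -0.4410i
Iter 1: z = -1.6070 + -0.4410i, |z|^2 = 2.7769
Iter 2: z = 0.7810 + 0.9764i, |z|^2 = 1.5632
Iter 3: z = -1.9504 + 1.0840i, |z|^2 = 4.9792
Escaped at iteration 3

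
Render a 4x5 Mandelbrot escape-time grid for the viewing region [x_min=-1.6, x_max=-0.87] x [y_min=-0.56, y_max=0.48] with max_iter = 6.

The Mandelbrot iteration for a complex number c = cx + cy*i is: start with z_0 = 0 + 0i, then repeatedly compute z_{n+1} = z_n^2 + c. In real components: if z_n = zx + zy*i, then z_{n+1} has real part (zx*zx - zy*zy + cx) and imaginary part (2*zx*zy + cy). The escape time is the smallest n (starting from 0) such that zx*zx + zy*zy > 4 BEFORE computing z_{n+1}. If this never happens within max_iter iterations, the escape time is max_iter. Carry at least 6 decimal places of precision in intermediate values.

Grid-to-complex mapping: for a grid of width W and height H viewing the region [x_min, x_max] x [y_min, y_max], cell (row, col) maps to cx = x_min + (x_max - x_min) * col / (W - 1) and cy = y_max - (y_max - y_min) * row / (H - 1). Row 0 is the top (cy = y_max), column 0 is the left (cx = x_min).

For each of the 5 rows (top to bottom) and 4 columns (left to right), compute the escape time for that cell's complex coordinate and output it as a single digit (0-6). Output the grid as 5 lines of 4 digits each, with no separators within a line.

Answer: 3456
5666
6666
4666
3345

Derivation:
(row=0, col=0): c = -1.6000 + 0.4800i → escape time 3
(row=0, col=1): c = -1.3567 + 0.4800i → escape time 4
(row=0, col=2): c = -1.1133 + 0.4800i → escape time 5
(row=0, col=3): c = -0.8700 + 0.4800i → escape time 6
(row=1, col=0): c = -1.6000 + 0.2200i → escape time 5
(row=1, col=1): c = -1.3567 + 0.2200i → escape time 6
(row=1, col=2): c = -1.1133 + 0.2200i → escape time 6
(row=1, col=3): c = -0.8700 + 0.2200i → escape time 6
(row=2, col=0): c = -1.6000 + -0.0400i → escape time 6
(row=2, col=1): c = -1.3567 + -0.0400i → escape time 6
(row=2, col=2): c = -1.1133 + -0.0400i → escape time 6
(row=2, col=3): c = -0.8700 + -0.0400i → escape time 6
(row=3, col=0): c = -1.6000 + -0.3000i → escape time 4
(row=3, col=1): c = -1.3567 + -0.3000i → escape time 6
(row=3, col=2): c = -1.1133 + -0.3000i → escape time 6
(row=3, col=3): c = -0.8700 + -0.3000i → escape time 6
(row=4, col=0): c = -1.6000 + -0.5600i → escape time 3
(row=4, col=1): c = -1.3567 + -0.5600i → escape time 3
(row=4, col=2): c = -1.1133 + -0.5600i → escape time 4
(row=4, col=3): c = -0.8700 + -0.5600i → escape time 5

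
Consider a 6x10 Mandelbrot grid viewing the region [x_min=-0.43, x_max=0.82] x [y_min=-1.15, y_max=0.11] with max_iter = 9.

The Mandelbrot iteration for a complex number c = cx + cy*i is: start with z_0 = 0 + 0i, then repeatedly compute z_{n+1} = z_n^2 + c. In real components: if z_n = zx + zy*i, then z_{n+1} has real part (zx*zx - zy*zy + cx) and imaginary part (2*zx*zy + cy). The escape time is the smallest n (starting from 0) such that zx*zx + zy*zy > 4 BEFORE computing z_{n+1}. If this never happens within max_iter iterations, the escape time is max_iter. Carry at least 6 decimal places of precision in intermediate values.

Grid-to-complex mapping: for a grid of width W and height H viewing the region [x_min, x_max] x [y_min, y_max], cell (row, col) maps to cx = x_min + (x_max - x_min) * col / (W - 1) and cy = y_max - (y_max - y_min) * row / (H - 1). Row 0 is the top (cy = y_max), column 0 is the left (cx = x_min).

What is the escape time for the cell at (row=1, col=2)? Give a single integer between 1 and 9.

Answer: 9

Derivation:
z_0 = 0 + 0i, c = 0.0700 + -0.0300i
Iter 1: z = 0.0700 + -0.0300i, |z|^2 = 0.0058
Iter 2: z = 0.0740 + -0.0342i, |z|^2 = 0.0066
Iter 3: z = 0.0743 + -0.0351i, |z|^2 = 0.0068
Iter 4: z = 0.0743 + -0.0352i, |z|^2 = 0.0068
Iter 5: z = 0.0743 + -0.0352i, |z|^2 = 0.0068
Iter 6: z = 0.0743 + -0.0352i, |z|^2 = 0.0068
Iter 7: z = 0.0743 + -0.0352i, |z|^2 = 0.0068
Iter 8: z = 0.0743 + -0.0352i, |z|^2 = 0.0068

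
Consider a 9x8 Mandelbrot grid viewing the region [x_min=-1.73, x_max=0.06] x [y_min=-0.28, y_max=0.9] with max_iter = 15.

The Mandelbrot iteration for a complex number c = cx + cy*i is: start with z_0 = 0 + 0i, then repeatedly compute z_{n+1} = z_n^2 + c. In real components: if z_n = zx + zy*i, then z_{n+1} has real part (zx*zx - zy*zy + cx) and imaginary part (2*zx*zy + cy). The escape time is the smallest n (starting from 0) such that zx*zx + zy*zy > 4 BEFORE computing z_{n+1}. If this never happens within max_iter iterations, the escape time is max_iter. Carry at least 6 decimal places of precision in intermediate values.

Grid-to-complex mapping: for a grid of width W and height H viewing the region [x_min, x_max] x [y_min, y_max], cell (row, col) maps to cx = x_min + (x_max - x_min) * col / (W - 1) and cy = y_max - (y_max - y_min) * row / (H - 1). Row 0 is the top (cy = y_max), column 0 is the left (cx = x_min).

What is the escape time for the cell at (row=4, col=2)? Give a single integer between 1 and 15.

z_0 = 0 + 0i, c = -1.2825 + 0.2257i
Iter 1: z = -1.2825 + 0.2257i, |z|^2 = 1.6958
Iter 2: z = 0.3114 + -0.3532i, |z|^2 = 0.2217
Iter 3: z = -1.3103 + 0.0057i, |z|^2 = 1.7170
Iter 4: z = 0.4344 + 0.2107i, |z|^2 = 0.2331
Iter 5: z = -1.1381 + 0.4088i, |z|^2 = 1.4624
Iter 6: z = -0.1542 + -0.7047i, |z|^2 = 0.5204
Iter 7: z = -1.7554 + 0.4431i, |z|^2 = 3.2776
Iter 8: z = 1.6024 + -1.3299i, |z|^2 = 4.3364
Escaped at iteration 8

Answer: 8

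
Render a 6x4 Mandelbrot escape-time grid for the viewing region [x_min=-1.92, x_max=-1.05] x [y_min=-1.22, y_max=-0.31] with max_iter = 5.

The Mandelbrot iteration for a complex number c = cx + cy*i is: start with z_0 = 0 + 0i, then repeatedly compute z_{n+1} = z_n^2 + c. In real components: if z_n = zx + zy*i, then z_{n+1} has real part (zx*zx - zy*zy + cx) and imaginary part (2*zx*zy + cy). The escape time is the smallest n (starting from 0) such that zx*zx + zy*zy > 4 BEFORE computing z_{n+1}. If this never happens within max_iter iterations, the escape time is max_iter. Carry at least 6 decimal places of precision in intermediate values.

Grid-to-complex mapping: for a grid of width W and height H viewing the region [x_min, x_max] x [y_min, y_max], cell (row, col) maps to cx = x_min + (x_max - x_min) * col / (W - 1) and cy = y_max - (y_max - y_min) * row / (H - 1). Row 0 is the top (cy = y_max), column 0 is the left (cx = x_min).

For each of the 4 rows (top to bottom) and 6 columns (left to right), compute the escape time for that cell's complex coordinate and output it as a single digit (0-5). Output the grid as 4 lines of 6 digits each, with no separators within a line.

(row=0, col=0): c = -1.9200 + -0.3100i → escape time 3
(row=0, col=1): c = -1.7460 + -0.3100i → escape time 4
(row=0, col=2): c = -1.5720 + -0.3100i → escape time 4
(row=0, col=3): c = -1.3980 + -0.3100i → escape time 5
(row=0, col=4): c = -1.2240 + -0.3100i → escape time 5
(row=0, col=5): c = -1.0500 + -0.3100i → escape time 5
(row=1, col=0): c = -1.9200 + -0.6133i → escape time 1
(row=1, col=1): c = -1.7460 + -0.6133i → escape time 3
(row=1, col=2): c = -1.5720 + -0.6133i → escape time 3
(row=1, col=3): c = -1.3980 + -0.6133i → escape time 3
(row=1, col=4): c = -1.2240 + -0.6133i → escape time 3
(row=1, col=5): c = -1.0500 + -0.6133i → escape time 4
(row=2, col=0): c = -1.9200 + -0.9167i → escape time 1
(row=2, col=1): c = -1.7460 + -0.9167i → escape time 2
(row=2, col=2): c = -1.5720 + -0.9167i → escape time 3
(row=2, col=3): c = -1.3980 + -0.9167i → escape time 3
(row=2, col=4): c = -1.2240 + -0.9167i → escape time 3
(row=2, col=5): c = -1.0500 + -0.9167i → escape time 3
(row=3, col=0): c = -1.9200 + -1.2200i → escape time 1
(row=3, col=1): c = -1.7460 + -1.2200i → escape time 1
(row=3, col=2): c = -1.5720 + -1.2200i → escape time 2
(row=3, col=3): c = -1.3980 + -1.2200i → escape time 2
(row=3, col=4): c = -1.2240 + -1.2200i → escape time 2
(row=3, col=5): c = -1.0500 + -1.2200i → escape time 3

Answer: 344555
133334
123333
112223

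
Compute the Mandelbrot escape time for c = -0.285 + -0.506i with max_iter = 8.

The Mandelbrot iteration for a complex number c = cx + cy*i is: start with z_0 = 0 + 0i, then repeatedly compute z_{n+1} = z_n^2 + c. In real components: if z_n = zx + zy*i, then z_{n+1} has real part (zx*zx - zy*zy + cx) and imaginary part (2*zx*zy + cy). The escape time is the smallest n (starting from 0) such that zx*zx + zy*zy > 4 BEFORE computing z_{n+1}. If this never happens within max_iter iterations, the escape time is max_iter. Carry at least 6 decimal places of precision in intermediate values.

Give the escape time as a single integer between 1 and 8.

z_0 = 0 + 0i, c = -0.2850 + -0.5060i
Iter 1: z = -0.2850 + -0.5060i, |z|^2 = 0.3373
Iter 2: z = -0.4598 + -0.2176i, |z|^2 = 0.2588
Iter 3: z = -0.1209 + -0.3059i, |z|^2 = 0.1082
Iter 4: z = -0.3640 + -0.4320i, |z|^2 = 0.3191
Iter 5: z = -0.3392 + -0.1915i, |z|^2 = 0.1517
Iter 6: z = -0.2066 + -0.3761i, |z|^2 = 0.1841
Iter 7: z = -0.3837 + -0.3506i, |z|^2 = 0.2702

Answer: 8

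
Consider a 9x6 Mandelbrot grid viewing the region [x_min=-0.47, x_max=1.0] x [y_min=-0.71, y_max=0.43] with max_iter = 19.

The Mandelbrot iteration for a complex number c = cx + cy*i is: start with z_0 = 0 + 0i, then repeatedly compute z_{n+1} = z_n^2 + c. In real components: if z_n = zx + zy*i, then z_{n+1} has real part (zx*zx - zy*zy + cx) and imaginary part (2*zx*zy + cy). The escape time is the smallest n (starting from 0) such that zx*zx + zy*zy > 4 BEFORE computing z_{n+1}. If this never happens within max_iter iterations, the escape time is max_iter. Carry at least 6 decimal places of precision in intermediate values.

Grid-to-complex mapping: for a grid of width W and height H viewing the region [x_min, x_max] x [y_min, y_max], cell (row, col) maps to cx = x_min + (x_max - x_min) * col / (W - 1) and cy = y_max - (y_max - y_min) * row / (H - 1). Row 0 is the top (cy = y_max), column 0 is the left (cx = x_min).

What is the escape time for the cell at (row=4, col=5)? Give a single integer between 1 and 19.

z_0 = 0 + 0i, c = 0.4487 + -0.4820i
Iter 1: z = 0.4487 + -0.4820i, |z|^2 = 0.4337
Iter 2: z = 0.4178 + -0.9146i, |z|^2 = 1.0110
Iter 3: z = -0.2132 + -1.2462i, |z|^2 = 1.5986
Iter 4: z = -1.0589 + 0.0493i, |z|^2 = 1.1237
Iter 5: z = 1.5676 + -0.5865i, |z|^2 = 2.8014
Iter 6: z = 2.5623 + -2.3208i, |z|^2 = 11.9511
Escaped at iteration 6

Answer: 6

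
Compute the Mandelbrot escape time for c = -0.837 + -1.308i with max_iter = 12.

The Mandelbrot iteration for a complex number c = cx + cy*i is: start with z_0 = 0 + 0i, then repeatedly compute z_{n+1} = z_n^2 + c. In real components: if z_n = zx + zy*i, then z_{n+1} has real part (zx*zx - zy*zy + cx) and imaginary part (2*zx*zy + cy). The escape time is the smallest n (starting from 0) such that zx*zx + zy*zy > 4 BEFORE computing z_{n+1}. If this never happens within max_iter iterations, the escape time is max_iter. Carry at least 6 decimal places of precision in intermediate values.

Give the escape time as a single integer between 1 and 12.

Answer: 2

Derivation:
z_0 = 0 + 0i, c = -0.8370 + -1.3080i
Iter 1: z = -0.8370 + -1.3080i, |z|^2 = 2.4114
Iter 2: z = -1.8473 + 0.8816i, |z|^2 = 4.1897
Escaped at iteration 2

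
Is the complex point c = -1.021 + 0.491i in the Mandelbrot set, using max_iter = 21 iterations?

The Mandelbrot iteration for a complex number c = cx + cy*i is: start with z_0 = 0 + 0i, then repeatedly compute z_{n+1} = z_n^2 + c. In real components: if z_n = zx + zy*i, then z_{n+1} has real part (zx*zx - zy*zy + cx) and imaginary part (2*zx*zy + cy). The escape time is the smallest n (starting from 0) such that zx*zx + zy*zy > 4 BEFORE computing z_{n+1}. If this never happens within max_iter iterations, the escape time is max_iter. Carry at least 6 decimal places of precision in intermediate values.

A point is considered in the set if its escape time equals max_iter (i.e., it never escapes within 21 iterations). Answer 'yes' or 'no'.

z_0 = 0 + 0i, c = -1.0210 + 0.4910i
Iter 1: z = -1.0210 + 0.4910i, |z|^2 = 1.2835
Iter 2: z = -0.2196 + -0.5116i, |z|^2 = 0.3100
Iter 3: z = -1.2345 + 0.7157i, |z|^2 = 2.0363
Iter 4: z = -0.0093 + -1.2762i, |z|^2 = 1.6288
Iter 5: z = -2.6496 + 0.5146i, |z|^2 = 7.2852
Escaped at iteration 5

Answer: no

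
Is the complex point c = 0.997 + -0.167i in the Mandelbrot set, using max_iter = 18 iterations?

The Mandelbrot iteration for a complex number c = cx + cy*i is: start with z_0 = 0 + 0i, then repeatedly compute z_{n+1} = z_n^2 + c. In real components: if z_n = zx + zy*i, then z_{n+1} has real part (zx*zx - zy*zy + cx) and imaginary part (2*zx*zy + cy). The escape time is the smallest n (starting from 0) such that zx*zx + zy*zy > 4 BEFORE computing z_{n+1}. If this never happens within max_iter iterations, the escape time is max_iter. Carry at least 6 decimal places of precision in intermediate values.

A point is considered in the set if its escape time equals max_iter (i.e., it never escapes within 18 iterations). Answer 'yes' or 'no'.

Answer: no

Derivation:
z_0 = 0 + 0i, c = 0.9970 + -0.1670i
Iter 1: z = 0.9970 + -0.1670i, |z|^2 = 1.0219
Iter 2: z = 1.9631 + -0.5000i, |z|^2 = 4.1038
Escaped at iteration 2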